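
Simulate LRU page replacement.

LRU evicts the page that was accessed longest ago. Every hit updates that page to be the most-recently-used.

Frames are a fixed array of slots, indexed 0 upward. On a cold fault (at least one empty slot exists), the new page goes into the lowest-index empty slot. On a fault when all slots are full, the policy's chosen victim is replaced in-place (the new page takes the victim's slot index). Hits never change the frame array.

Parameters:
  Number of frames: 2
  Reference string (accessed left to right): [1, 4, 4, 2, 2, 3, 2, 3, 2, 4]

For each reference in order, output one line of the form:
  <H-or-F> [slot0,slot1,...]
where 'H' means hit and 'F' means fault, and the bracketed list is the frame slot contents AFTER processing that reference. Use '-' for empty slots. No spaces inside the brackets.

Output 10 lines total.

F [1,-]
F [1,4]
H [1,4]
F [2,4]
H [2,4]
F [2,3]
H [2,3]
H [2,3]
H [2,3]
F [2,4]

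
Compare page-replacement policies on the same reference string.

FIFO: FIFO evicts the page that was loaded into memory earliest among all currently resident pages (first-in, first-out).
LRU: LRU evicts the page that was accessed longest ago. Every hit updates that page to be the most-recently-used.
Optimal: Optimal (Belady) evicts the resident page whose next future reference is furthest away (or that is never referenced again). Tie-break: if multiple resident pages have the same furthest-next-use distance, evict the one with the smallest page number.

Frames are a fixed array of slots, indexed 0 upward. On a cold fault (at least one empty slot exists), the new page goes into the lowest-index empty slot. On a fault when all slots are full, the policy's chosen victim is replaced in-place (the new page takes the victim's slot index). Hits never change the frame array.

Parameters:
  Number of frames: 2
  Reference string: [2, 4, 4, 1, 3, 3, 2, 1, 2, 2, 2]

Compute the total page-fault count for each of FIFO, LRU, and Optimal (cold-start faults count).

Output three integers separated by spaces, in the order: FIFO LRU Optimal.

--- FIFO ---
  step 0: ref 2 -> FAULT, frames=[2,-] (faults so far: 1)
  step 1: ref 4 -> FAULT, frames=[2,4] (faults so far: 2)
  step 2: ref 4 -> HIT, frames=[2,4] (faults so far: 2)
  step 3: ref 1 -> FAULT, evict 2, frames=[1,4] (faults so far: 3)
  step 4: ref 3 -> FAULT, evict 4, frames=[1,3] (faults so far: 4)
  step 5: ref 3 -> HIT, frames=[1,3] (faults so far: 4)
  step 6: ref 2 -> FAULT, evict 1, frames=[2,3] (faults so far: 5)
  step 7: ref 1 -> FAULT, evict 3, frames=[2,1] (faults so far: 6)
  step 8: ref 2 -> HIT, frames=[2,1] (faults so far: 6)
  step 9: ref 2 -> HIT, frames=[2,1] (faults so far: 6)
  step 10: ref 2 -> HIT, frames=[2,1] (faults so far: 6)
  FIFO total faults: 6
--- LRU ---
  step 0: ref 2 -> FAULT, frames=[2,-] (faults so far: 1)
  step 1: ref 4 -> FAULT, frames=[2,4] (faults so far: 2)
  step 2: ref 4 -> HIT, frames=[2,4] (faults so far: 2)
  step 3: ref 1 -> FAULT, evict 2, frames=[1,4] (faults so far: 3)
  step 4: ref 3 -> FAULT, evict 4, frames=[1,3] (faults so far: 4)
  step 5: ref 3 -> HIT, frames=[1,3] (faults so far: 4)
  step 6: ref 2 -> FAULT, evict 1, frames=[2,3] (faults so far: 5)
  step 7: ref 1 -> FAULT, evict 3, frames=[2,1] (faults so far: 6)
  step 8: ref 2 -> HIT, frames=[2,1] (faults so far: 6)
  step 9: ref 2 -> HIT, frames=[2,1] (faults so far: 6)
  step 10: ref 2 -> HIT, frames=[2,1] (faults so far: 6)
  LRU total faults: 6
--- Optimal ---
  step 0: ref 2 -> FAULT, frames=[2,-] (faults so far: 1)
  step 1: ref 4 -> FAULT, frames=[2,4] (faults so far: 2)
  step 2: ref 4 -> HIT, frames=[2,4] (faults so far: 2)
  step 3: ref 1 -> FAULT, evict 4, frames=[2,1] (faults so far: 3)
  step 4: ref 3 -> FAULT, evict 1, frames=[2,3] (faults so far: 4)
  step 5: ref 3 -> HIT, frames=[2,3] (faults so far: 4)
  step 6: ref 2 -> HIT, frames=[2,3] (faults so far: 4)
  step 7: ref 1 -> FAULT, evict 3, frames=[2,1] (faults so far: 5)
  step 8: ref 2 -> HIT, frames=[2,1] (faults so far: 5)
  step 9: ref 2 -> HIT, frames=[2,1] (faults so far: 5)
  step 10: ref 2 -> HIT, frames=[2,1] (faults so far: 5)
  Optimal total faults: 5

Answer: 6 6 5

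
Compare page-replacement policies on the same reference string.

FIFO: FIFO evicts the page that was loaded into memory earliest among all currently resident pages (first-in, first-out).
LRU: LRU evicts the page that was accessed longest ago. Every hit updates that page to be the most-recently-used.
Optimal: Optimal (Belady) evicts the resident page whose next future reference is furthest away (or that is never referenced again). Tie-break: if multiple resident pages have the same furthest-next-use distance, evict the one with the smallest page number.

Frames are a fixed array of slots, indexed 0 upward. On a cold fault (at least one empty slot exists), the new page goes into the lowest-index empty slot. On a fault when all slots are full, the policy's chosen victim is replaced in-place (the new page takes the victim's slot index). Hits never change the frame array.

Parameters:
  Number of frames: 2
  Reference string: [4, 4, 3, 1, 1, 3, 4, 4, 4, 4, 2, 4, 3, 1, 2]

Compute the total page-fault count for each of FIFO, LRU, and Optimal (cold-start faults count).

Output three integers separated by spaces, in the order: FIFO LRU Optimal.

--- FIFO ---
  step 0: ref 4 -> FAULT, frames=[4,-] (faults so far: 1)
  step 1: ref 4 -> HIT, frames=[4,-] (faults so far: 1)
  step 2: ref 3 -> FAULT, frames=[4,3] (faults so far: 2)
  step 3: ref 1 -> FAULT, evict 4, frames=[1,3] (faults so far: 3)
  step 4: ref 1 -> HIT, frames=[1,3] (faults so far: 3)
  step 5: ref 3 -> HIT, frames=[1,3] (faults so far: 3)
  step 6: ref 4 -> FAULT, evict 3, frames=[1,4] (faults so far: 4)
  step 7: ref 4 -> HIT, frames=[1,4] (faults so far: 4)
  step 8: ref 4 -> HIT, frames=[1,4] (faults so far: 4)
  step 9: ref 4 -> HIT, frames=[1,4] (faults so far: 4)
  step 10: ref 2 -> FAULT, evict 1, frames=[2,4] (faults so far: 5)
  step 11: ref 4 -> HIT, frames=[2,4] (faults so far: 5)
  step 12: ref 3 -> FAULT, evict 4, frames=[2,3] (faults so far: 6)
  step 13: ref 1 -> FAULT, evict 2, frames=[1,3] (faults so far: 7)
  step 14: ref 2 -> FAULT, evict 3, frames=[1,2] (faults so far: 8)
  FIFO total faults: 8
--- LRU ---
  step 0: ref 4 -> FAULT, frames=[4,-] (faults so far: 1)
  step 1: ref 4 -> HIT, frames=[4,-] (faults so far: 1)
  step 2: ref 3 -> FAULT, frames=[4,3] (faults so far: 2)
  step 3: ref 1 -> FAULT, evict 4, frames=[1,3] (faults so far: 3)
  step 4: ref 1 -> HIT, frames=[1,3] (faults so far: 3)
  step 5: ref 3 -> HIT, frames=[1,3] (faults so far: 3)
  step 6: ref 4 -> FAULT, evict 1, frames=[4,3] (faults so far: 4)
  step 7: ref 4 -> HIT, frames=[4,3] (faults so far: 4)
  step 8: ref 4 -> HIT, frames=[4,3] (faults so far: 4)
  step 9: ref 4 -> HIT, frames=[4,3] (faults so far: 4)
  step 10: ref 2 -> FAULT, evict 3, frames=[4,2] (faults so far: 5)
  step 11: ref 4 -> HIT, frames=[4,2] (faults so far: 5)
  step 12: ref 3 -> FAULT, evict 2, frames=[4,3] (faults so far: 6)
  step 13: ref 1 -> FAULT, evict 4, frames=[1,3] (faults so far: 7)
  step 14: ref 2 -> FAULT, evict 3, frames=[1,2] (faults so far: 8)
  LRU total faults: 8
--- Optimal ---
  step 0: ref 4 -> FAULT, frames=[4,-] (faults so far: 1)
  step 1: ref 4 -> HIT, frames=[4,-] (faults so far: 1)
  step 2: ref 3 -> FAULT, frames=[4,3] (faults so far: 2)
  step 3: ref 1 -> FAULT, evict 4, frames=[1,3] (faults so far: 3)
  step 4: ref 1 -> HIT, frames=[1,3] (faults so far: 3)
  step 5: ref 3 -> HIT, frames=[1,3] (faults so far: 3)
  step 6: ref 4 -> FAULT, evict 1, frames=[4,3] (faults so far: 4)
  step 7: ref 4 -> HIT, frames=[4,3] (faults so far: 4)
  step 8: ref 4 -> HIT, frames=[4,3] (faults so far: 4)
  step 9: ref 4 -> HIT, frames=[4,3] (faults so far: 4)
  step 10: ref 2 -> FAULT, evict 3, frames=[4,2] (faults so far: 5)
  step 11: ref 4 -> HIT, frames=[4,2] (faults so far: 5)
  step 12: ref 3 -> FAULT, evict 4, frames=[3,2] (faults so far: 6)
  step 13: ref 1 -> FAULT, evict 3, frames=[1,2] (faults so far: 7)
  step 14: ref 2 -> HIT, frames=[1,2] (faults so far: 7)
  Optimal total faults: 7

Answer: 8 8 7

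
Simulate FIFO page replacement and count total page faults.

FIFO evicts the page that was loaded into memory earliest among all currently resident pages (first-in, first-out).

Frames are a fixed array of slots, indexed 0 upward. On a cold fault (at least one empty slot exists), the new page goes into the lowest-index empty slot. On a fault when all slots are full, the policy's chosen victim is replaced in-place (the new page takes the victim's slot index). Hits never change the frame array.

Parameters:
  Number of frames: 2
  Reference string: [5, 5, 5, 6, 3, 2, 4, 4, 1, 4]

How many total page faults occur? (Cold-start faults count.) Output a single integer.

Answer: 6

Derivation:
Step 0: ref 5 → FAULT, frames=[5,-]
Step 1: ref 5 → HIT, frames=[5,-]
Step 2: ref 5 → HIT, frames=[5,-]
Step 3: ref 6 → FAULT, frames=[5,6]
Step 4: ref 3 → FAULT (evict 5), frames=[3,6]
Step 5: ref 2 → FAULT (evict 6), frames=[3,2]
Step 6: ref 4 → FAULT (evict 3), frames=[4,2]
Step 7: ref 4 → HIT, frames=[4,2]
Step 8: ref 1 → FAULT (evict 2), frames=[4,1]
Step 9: ref 4 → HIT, frames=[4,1]
Total faults: 6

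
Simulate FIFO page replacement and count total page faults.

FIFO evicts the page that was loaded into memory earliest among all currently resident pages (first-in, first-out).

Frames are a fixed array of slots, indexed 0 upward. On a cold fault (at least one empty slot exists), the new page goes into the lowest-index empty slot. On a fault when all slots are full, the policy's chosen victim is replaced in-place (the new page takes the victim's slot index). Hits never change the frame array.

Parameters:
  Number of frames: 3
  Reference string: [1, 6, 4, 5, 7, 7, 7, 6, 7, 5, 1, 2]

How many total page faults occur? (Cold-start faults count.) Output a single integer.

Step 0: ref 1 → FAULT, frames=[1,-,-]
Step 1: ref 6 → FAULT, frames=[1,6,-]
Step 2: ref 4 → FAULT, frames=[1,6,4]
Step 3: ref 5 → FAULT (evict 1), frames=[5,6,4]
Step 4: ref 7 → FAULT (evict 6), frames=[5,7,4]
Step 5: ref 7 → HIT, frames=[5,7,4]
Step 6: ref 7 → HIT, frames=[5,7,4]
Step 7: ref 6 → FAULT (evict 4), frames=[5,7,6]
Step 8: ref 7 → HIT, frames=[5,7,6]
Step 9: ref 5 → HIT, frames=[5,7,6]
Step 10: ref 1 → FAULT (evict 5), frames=[1,7,6]
Step 11: ref 2 → FAULT (evict 7), frames=[1,2,6]
Total faults: 8

Answer: 8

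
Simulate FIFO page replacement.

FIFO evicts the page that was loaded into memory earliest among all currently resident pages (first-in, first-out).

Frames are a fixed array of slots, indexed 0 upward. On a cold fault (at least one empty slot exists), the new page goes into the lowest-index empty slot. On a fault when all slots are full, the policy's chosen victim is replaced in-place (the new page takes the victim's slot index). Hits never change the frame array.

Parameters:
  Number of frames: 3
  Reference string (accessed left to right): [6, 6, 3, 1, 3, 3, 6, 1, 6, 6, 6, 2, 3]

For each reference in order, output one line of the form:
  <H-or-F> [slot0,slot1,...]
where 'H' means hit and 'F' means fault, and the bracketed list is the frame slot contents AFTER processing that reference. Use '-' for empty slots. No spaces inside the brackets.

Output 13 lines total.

F [6,-,-]
H [6,-,-]
F [6,3,-]
F [6,3,1]
H [6,3,1]
H [6,3,1]
H [6,3,1]
H [6,3,1]
H [6,3,1]
H [6,3,1]
H [6,3,1]
F [2,3,1]
H [2,3,1]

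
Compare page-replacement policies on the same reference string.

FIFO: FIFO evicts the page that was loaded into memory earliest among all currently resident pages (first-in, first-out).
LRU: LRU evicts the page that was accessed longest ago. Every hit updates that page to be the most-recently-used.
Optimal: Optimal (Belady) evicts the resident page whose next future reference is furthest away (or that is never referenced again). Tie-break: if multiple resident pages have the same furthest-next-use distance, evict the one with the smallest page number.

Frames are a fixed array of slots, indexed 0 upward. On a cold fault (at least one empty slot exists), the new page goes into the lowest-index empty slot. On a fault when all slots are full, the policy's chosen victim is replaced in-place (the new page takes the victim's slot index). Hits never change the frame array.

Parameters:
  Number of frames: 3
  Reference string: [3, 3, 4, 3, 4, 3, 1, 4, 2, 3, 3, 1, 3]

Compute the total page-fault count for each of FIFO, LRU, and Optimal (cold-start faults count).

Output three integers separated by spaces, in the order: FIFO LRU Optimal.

Answer: 5 6 4

Derivation:
--- FIFO ---
  step 0: ref 3 -> FAULT, frames=[3,-,-] (faults so far: 1)
  step 1: ref 3 -> HIT, frames=[3,-,-] (faults so far: 1)
  step 2: ref 4 -> FAULT, frames=[3,4,-] (faults so far: 2)
  step 3: ref 3 -> HIT, frames=[3,4,-] (faults so far: 2)
  step 4: ref 4 -> HIT, frames=[3,4,-] (faults so far: 2)
  step 5: ref 3 -> HIT, frames=[3,4,-] (faults so far: 2)
  step 6: ref 1 -> FAULT, frames=[3,4,1] (faults so far: 3)
  step 7: ref 4 -> HIT, frames=[3,4,1] (faults so far: 3)
  step 8: ref 2 -> FAULT, evict 3, frames=[2,4,1] (faults so far: 4)
  step 9: ref 3 -> FAULT, evict 4, frames=[2,3,1] (faults so far: 5)
  step 10: ref 3 -> HIT, frames=[2,3,1] (faults so far: 5)
  step 11: ref 1 -> HIT, frames=[2,3,1] (faults so far: 5)
  step 12: ref 3 -> HIT, frames=[2,3,1] (faults so far: 5)
  FIFO total faults: 5
--- LRU ---
  step 0: ref 3 -> FAULT, frames=[3,-,-] (faults so far: 1)
  step 1: ref 3 -> HIT, frames=[3,-,-] (faults so far: 1)
  step 2: ref 4 -> FAULT, frames=[3,4,-] (faults so far: 2)
  step 3: ref 3 -> HIT, frames=[3,4,-] (faults so far: 2)
  step 4: ref 4 -> HIT, frames=[3,4,-] (faults so far: 2)
  step 5: ref 3 -> HIT, frames=[3,4,-] (faults so far: 2)
  step 6: ref 1 -> FAULT, frames=[3,4,1] (faults so far: 3)
  step 7: ref 4 -> HIT, frames=[3,4,1] (faults so far: 3)
  step 8: ref 2 -> FAULT, evict 3, frames=[2,4,1] (faults so far: 4)
  step 9: ref 3 -> FAULT, evict 1, frames=[2,4,3] (faults so far: 5)
  step 10: ref 3 -> HIT, frames=[2,4,3] (faults so far: 5)
  step 11: ref 1 -> FAULT, evict 4, frames=[2,1,3] (faults so far: 6)
  step 12: ref 3 -> HIT, frames=[2,1,3] (faults so far: 6)
  LRU total faults: 6
--- Optimal ---
  step 0: ref 3 -> FAULT, frames=[3,-,-] (faults so far: 1)
  step 1: ref 3 -> HIT, frames=[3,-,-] (faults so far: 1)
  step 2: ref 4 -> FAULT, frames=[3,4,-] (faults so far: 2)
  step 3: ref 3 -> HIT, frames=[3,4,-] (faults so far: 2)
  step 4: ref 4 -> HIT, frames=[3,4,-] (faults so far: 2)
  step 5: ref 3 -> HIT, frames=[3,4,-] (faults so far: 2)
  step 6: ref 1 -> FAULT, frames=[3,4,1] (faults so far: 3)
  step 7: ref 4 -> HIT, frames=[3,4,1] (faults so far: 3)
  step 8: ref 2 -> FAULT, evict 4, frames=[3,2,1] (faults so far: 4)
  step 9: ref 3 -> HIT, frames=[3,2,1] (faults so far: 4)
  step 10: ref 3 -> HIT, frames=[3,2,1] (faults so far: 4)
  step 11: ref 1 -> HIT, frames=[3,2,1] (faults so far: 4)
  step 12: ref 3 -> HIT, frames=[3,2,1] (faults so far: 4)
  Optimal total faults: 4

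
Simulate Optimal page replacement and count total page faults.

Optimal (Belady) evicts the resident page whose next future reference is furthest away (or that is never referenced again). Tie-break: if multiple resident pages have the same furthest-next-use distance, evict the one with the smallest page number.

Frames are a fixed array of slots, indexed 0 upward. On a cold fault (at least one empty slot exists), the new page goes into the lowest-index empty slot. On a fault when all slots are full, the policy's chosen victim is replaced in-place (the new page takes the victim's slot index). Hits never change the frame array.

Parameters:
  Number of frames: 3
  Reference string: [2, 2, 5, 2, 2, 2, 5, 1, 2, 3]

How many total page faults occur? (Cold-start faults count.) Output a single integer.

Step 0: ref 2 → FAULT, frames=[2,-,-]
Step 1: ref 2 → HIT, frames=[2,-,-]
Step 2: ref 5 → FAULT, frames=[2,5,-]
Step 3: ref 2 → HIT, frames=[2,5,-]
Step 4: ref 2 → HIT, frames=[2,5,-]
Step 5: ref 2 → HIT, frames=[2,5,-]
Step 6: ref 5 → HIT, frames=[2,5,-]
Step 7: ref 1 → FAULT, frames=[2,5,1]
Step 8: ref 2 → HIT, frames=[2,5,1]
Step 9: ref 3 → FAULT (evict 1), frames=[2,5,3]
Total faults: 4

Answer: 4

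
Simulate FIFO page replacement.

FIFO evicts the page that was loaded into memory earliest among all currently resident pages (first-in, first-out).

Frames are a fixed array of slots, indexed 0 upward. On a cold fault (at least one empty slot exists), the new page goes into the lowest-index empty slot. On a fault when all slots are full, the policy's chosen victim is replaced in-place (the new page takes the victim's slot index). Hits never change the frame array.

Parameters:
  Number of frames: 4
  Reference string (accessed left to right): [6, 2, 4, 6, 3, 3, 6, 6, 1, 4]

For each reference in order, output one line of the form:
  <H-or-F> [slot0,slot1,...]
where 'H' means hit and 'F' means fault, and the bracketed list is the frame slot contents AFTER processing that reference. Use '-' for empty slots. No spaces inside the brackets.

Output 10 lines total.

F [6,-,-,-]
F [6,2,-,-]
F [6,2,4,-]
H [6,2,4,-]
F [6,2,4,3]
H [6,2,4,3]
H [6,2,4,3]
H [6,2,4,3]
F [1,2,4,3]
H [1,2,4,3]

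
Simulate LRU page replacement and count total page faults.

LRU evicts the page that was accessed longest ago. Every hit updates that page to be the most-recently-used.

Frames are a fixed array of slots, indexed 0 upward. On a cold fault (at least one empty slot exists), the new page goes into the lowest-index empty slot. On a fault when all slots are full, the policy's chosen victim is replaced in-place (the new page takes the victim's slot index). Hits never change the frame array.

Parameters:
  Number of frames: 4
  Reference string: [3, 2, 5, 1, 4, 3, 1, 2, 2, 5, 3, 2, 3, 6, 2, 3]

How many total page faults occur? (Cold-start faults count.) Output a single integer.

Step 0: ref 3 → FAULT, frames=[3,-,-,-]
Step 1: ref 2 → FAULT, frames=[3,2,-,-]
Step 2: ref 5 → FAULT, frames=[3,2,5,-]
Step 3: ref 1 → FAULT, frames=[3,2,5,1]
Step 4: ref 4 → FAULT (evict 3), frames=[4,2,5,1]
Step 5: ref 3 → FAULT (evict 2), frames=[4,3,5,1]
Step 6: ref 1 → HIT, frames=[4,3,5,1]
Step 7: ref 2 → FAULT (evict 5), frames=[4,3,2,1]
Step 8: ref 2 → HIT, frames=[4,3,2,1]
Step 9: ref 5 → FAULT (evict 4), frames=[5,3,2,1]
Step 10: ref 3 → HIT, frames=[5,3,2,1]
Step 11: ref 2 → HIT, frames=[5,3,2,1]
Step 12: ref 3 → HIT, frames=[5,3,2,1]
Step 13: ref 6 → FAULT (evict 1), frames=[5,3,2,6]
Step 14: ref 2 → HIT, frames=[5,3,2,6]
Step 15: ref 3 → HIT, frames=[5,3,2,6]
Total faults: 9

Answer: 9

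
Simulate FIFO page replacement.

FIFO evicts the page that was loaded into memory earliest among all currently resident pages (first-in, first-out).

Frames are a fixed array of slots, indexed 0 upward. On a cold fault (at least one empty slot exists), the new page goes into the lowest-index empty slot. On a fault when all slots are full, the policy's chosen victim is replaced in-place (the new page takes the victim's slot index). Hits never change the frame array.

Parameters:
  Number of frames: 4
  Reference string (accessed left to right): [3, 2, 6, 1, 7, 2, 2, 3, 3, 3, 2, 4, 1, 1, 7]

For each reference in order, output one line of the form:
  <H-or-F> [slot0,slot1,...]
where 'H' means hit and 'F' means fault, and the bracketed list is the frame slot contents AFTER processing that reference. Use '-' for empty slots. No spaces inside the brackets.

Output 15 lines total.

F [3,-,-,-]
F [3,2,-,-]
F [3,2,6,-]
F [3,2,6,1]
F [7,2,6,1]
H [7,2,6,1]
H [7,2,6,1]
F [7,3,6,1]
H [7,3,6,1]
H [7,3,6,1]
F [7,3,2,1]
F [7,3,2,4]
F [1,3,2,4]
H [1,3,2,4]
F [1,7,2,4]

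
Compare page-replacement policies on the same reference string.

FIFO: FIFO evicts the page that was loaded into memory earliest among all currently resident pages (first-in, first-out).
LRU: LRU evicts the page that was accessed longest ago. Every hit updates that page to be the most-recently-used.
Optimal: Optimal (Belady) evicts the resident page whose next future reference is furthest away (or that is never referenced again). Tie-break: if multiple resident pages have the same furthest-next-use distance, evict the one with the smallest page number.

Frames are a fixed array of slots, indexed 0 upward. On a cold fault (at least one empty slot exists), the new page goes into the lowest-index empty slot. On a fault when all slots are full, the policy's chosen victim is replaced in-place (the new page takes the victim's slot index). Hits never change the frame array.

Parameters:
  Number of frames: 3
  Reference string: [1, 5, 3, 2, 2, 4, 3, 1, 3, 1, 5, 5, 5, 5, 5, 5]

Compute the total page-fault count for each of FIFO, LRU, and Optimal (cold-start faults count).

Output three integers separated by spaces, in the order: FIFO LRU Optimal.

Answer: 8 7 6

Derivation:
--- FIFO ---
  step 0: ref 1 -> FAULT, frames=[1,-,-] (faults so far: 1)
  step 1: ref 5 -> FAULT, frames=[1,5,-] (faults so far: 2)
  step 2: ref 3 -> FAULT, frames=[1,5,3] (faults so far: 3)
  step 3: ref 2 -> FAULT, evict 1, frames=[2,5,3] (faults so far: 4)
  step 4: ref 2 -> HIT, frames=[2,5,3] (faults so far: 4)
  step 5: ref 4 -> FAULT, evict 5, frames=[2,4,3] (faults so far: 5)
  step 6: ref 3 -> HIT, frames=[2,4,3] (faults so far: 5)
  step 7: ref 1 -> FAULT, evict 3, frames=[2,4,1] (faults so far: 6)
  step 8: ref 3 -> FAULT, evict 2, frames=[3,4,1] (faults so far: 7)
  step 9: ref 1 -> HIT, frames=[3,4,1] (faults so far: 7)
  step 10: ref 5 -> FAULT, evict 4, frames=[3,5,1] (faults so far: 8)
  step 11: ref 5 -> HIT, frames=[3,5,1] (faults so far: 8)
  step 12: ref 5 -> HIT, frames=[3,5,1] (faults so far: 8)
  step 13: ref 5 -> HIT, frames=[3,5,1] (faults so far: 8)
  step 14: ref 5 -> HIT, frames=[3,5,1] (faults so far: 8)
  step 15: ref 5 -> HIT, frames=[3,5,1] (faults so far: 8)
  FIFO total faults: 8
--- LRU ---
  step 0: ref 1 -> FAULT, frames=[1,-,-] (faults so far: 1)
  step 1: ref 5 -> FAULT, frames=[1,5,-] (faults so far: 2)
  step 2: ref 3 -> FAULT, frames=[1,5,3] (faults so far: 3)
  step 3: ref 2 -> FAULT, evict 1, frames=[2,5,3] (faults so far: 4)
  step 4: ref 2 -> HIT, frames=[2,5,3] (faults so far: 4)
  step 5: ref 4 -> FAULT, evict 5, frames=[2,4,3] (faults so far: 5)
  step 6: ref 3 -> HIT, frames=[2,4,3] (faults so far: 5)
  step 7: ref 1 -> FAULT, evict 2, frames=[1,4,3] (faults so far: 6)
  step 8: ref 3 -> HIT, frames=[1,4,3] (faults so far: 6)
  step 9: ref 1 -> HIT, frames=[1,4,3] (faults so far: 6)
  step 10: ref 5 -> FAULT, evict 4, frames=[1,5,3] (faults so far: 7)
  step 11: ref 5 -> HIT, frames=[1,5,3] (faults so far: 7)
  step 12: ref 5 -> HIT, frames=[1,5,3] (faults so far: 7)
  step 13: ref 5 -> HIT, frames=[1,5,3] (faults so far: 7)
  step 14: ref 5 -> HIT, frames=[1,5,3] (faults so far: 7)
  step 15: ref 5 -> HIT, frames=[1,5,3] (faults so far: 7)
  LRU total faults: 7
--- Optimal ---
  step 0: ref 1 -> FAULT, frames=[1,-,-] (faults so far: 1)
  step 1: ref 5 -> FAULT, frames=[1,5,-] (faults so far: 2)
  step 2: ref 3 -> FAULT, frames=[1,5,3] (faults so far: 3)
  step 3: ref 2 -> FAULT, evict 5, frames=[1,2,3] (faults so far: 4)
  step 4: ref 2 -> HIT, frames=[1,2,3] (faults so far: 4)
  step 5: ref 4 -> FAULT, evict 2, frames=[1,4,3] (faults so far: 5)
  step 6: ref 3 -> HIT, frames=[1,4,3] (faults so far: 5)
  step 7: ref 1 -> HIT, frames=[1,4,3] (faults so far: 5)
  step 8: ref 3 -> HIT, frames=[1,4,3] (faults so far: 5)
  step 9: ref 1 -> HIT, frames=[1,4,3] (faults so far: 5)
  step 10: ref 5 -> FAULT, evict 1, frames=[5,4,3] (faults so far: 6)
  step 11: ref 5 -> HIT, frames=[5,4,3] (faults so far: 6)
  step 12: ref 5 -> HIT, frames=[5,4,3] (faults so far: 6)
  step 13: ref 5 -> HIT, frames=[5,4,3] (faults so far: 6)
  step 14: ref 5 -> HIT, frames=[5,4,3] (faults so far: 6)
  step 15: ref 5 -> HIT, frames=[5,4,3] (faults so far: 6)
  Optimal total faults: 6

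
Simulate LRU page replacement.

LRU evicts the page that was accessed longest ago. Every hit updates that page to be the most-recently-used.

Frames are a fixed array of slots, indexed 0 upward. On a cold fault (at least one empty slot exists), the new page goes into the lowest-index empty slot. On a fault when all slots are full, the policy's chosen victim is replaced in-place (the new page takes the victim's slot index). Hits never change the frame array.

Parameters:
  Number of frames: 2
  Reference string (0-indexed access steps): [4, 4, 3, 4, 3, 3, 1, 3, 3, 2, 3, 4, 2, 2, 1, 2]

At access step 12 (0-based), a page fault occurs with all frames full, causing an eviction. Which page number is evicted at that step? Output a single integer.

Step 0: ref 4 -> FAULT, frames=[4,-]
Step 1: ref 4 -> HIT, frames=[4,-]
Step 2: ref 3 -> FAULT, frames=[4,3]
Step 3: ref 4 -> HIT, frames=[4,3]
Step 4: ref 3 -> HIT, frames=[4,3]
Step 5: ref 3 -> HIT, frames=[4,3]
Step 6: ref 1 -> FAULT, evict 4, frames=[1,3]
Step 7: ref 3 -> HIT, frames=[1,3]
Step 8: ref 3 -> HIT, frames=[1,3]
Step 9: ref 2 -> FAULT, evict 1, frames=[2,3]
Step 10: ref 3 -> HIT, frames=[2,3]
Step 11: ref 4 -> FAULT, evict 2, frames=[4,3]
Step 12: ref 2 -> FAULT, evict 3, frames=[4,2]
At step 12: evicted page 3

Answer: 3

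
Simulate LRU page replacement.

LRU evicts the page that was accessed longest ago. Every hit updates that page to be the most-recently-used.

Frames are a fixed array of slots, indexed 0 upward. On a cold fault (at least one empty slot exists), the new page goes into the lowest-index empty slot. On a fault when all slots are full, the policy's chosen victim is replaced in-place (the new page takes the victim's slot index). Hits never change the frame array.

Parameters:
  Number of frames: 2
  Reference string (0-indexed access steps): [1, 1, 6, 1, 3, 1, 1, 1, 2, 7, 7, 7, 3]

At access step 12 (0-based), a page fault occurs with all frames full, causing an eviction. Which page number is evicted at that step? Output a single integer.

Step 0: ref 1 -> FAULT, frames=[1,-]
Step 1: ref 1 -> HIT, frames=[1,-]
Step 2: ref 6 -> FAULT, frames=[1,6]
Step 3: ref 1 -> HIT, frames=[1,6]
Step 4: ref 3 -> FAULT, evict 6, frames=[1,3]
Step 5: ref 1 -> HIT, frames=[1,3]
Step 6: ref 1 -> HIT, frames=[1,3]
Step 7: ref 1 -> HIT, frames=[1,3]
Step 8: ref 2 -> FAULT, evict 3, frames=[1,2]
Step 9: ref 7 -> FAULT, evict 1, frames=[7,2]
Step 10: ref 7 -> HIT, frames=[7,2]
Step 11: ref 7 -> HIT, frames=[7,2]
Step 12: ref 3 -> FAULT, evict 2, frames=[7,3]
At step 12: evicted page 2

Answer: 2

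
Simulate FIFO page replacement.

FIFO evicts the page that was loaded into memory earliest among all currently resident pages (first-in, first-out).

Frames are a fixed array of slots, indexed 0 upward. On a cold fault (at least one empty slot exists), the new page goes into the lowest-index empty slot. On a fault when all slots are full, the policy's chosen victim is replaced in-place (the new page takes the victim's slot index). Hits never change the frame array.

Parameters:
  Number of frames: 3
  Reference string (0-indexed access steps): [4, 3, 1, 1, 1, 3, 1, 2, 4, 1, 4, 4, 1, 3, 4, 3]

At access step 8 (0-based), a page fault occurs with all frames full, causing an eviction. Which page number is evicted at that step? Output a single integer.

Step 0: ref 4 -> FAULT, frames=[4,-,-]
Step 1: ref 3 -> FAULT, frames=[4,3,-]
Step 2: ref 1 -> FAULT, frames=[4,3,1]
Step 3: ref 1 -> HIT, frames=[4,3,1]
Step 4: ref 1 -> HIT, frames=[4,3,1]
Step 5: ref 3 -> HIT, frames=[4,3,1]
Step 6: ref 1 -> HIT, frames=[4,3,1]
Step 7: ref 2 -> FAULT, evict 4, frames=[2,3,1]
Step 8: ref 4 -> FAULT, evict 3, frames=[2,4,1]
At step 8: evicted page 3

Answer: 3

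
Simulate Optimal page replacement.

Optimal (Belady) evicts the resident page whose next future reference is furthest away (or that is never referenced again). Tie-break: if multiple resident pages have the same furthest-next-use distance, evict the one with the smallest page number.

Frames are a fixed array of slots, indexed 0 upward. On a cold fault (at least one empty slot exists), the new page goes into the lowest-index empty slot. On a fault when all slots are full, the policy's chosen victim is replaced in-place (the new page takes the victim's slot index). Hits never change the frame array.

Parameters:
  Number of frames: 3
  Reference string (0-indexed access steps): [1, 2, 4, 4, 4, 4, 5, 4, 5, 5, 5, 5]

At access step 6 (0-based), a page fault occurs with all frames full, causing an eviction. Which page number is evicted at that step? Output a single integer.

Step 0: ref 1 -> FAULT, frames=[1,-,-]
Step 1: ref 2 -> FAULT, frames=[1,2,-]
Step 2: ref 4 -> FAULT, frames=[1,2,4]
Step 3: ref 4 -> HIT, frames=[1,2,4]
Step 4: ref 4 -> HIT, frames=[1,2,4]
Step 5: ref 4 -> HIT, frames=[1,2,4]
Step 6: ref 5 -> FAULT, evict 1, frames=[5,2,4]
At step 6: evicted page 1

Answer: 1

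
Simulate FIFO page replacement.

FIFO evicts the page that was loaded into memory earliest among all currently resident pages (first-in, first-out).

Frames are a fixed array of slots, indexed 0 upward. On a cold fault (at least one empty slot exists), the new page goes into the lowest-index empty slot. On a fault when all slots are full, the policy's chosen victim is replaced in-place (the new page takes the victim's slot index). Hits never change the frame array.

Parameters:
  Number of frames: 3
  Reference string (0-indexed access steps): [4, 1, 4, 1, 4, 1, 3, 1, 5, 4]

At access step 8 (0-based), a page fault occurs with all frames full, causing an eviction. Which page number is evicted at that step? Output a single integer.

Answer: 4

Derivation:
Step 0: ref 4 -> FAULT, frames=[4,-,-]
Step 1: ref 1 -> FAULT, frames=[4,1,-]
Step 2: ref 4 -> HIT, frames=[4,1,-]
Step 3: ref 1 -> HIT, frames=[4,1,-]
Step 4: ref 4 -> HIT, frames=[4,1,-]
Step 5: ref 1 -> HIT, frames=[4,1,-]
Step 6: ref 3 -> FAULT, frames=[4,1,3]
Step 7: ref 1 -> HIT, frames=[4,1,3]
Step 8: ref 5 -> FAULT, evict 4, frames=[5,1,3]
At step 8: evicted page 4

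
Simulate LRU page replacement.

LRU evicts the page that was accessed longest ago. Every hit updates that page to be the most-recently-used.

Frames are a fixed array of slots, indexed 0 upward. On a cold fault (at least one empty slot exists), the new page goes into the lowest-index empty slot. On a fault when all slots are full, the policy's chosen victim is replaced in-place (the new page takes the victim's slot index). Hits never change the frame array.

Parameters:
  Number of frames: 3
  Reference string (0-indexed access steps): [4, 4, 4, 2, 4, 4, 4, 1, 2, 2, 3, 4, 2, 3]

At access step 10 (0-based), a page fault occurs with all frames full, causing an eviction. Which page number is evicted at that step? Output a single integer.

Answer: 4

Derivation:
Step 0: ref 4 -> FAULT, frames=[4,-,-]
Step 1: ref 4 -> HIT, frames=[4,-,-]
Step 2: ref 4 -> HIT, frames=[4,-,-]
Step 3: ref 2 -> FAULT, frames=[4,2,-]
Step 4: ref 4 -> HIT, frames=[4,2,-]
Step 5: ref 4 -> HIT, frames=[4,2,-]
Step 6: ref 4 -> HIT, frames=[4,2,-]
Step 7: ref 1 -> FAULT, frames=[4,2,1]
Step 8: ref 2 -> HIT, frames=[4,2,1]
Step 9: ref 2 -> HIT, frames=[4,2,1]
Step 10: ref 3 -> FAULT, evict 4, frames=[3,2,1]
At step 10: evicted page 4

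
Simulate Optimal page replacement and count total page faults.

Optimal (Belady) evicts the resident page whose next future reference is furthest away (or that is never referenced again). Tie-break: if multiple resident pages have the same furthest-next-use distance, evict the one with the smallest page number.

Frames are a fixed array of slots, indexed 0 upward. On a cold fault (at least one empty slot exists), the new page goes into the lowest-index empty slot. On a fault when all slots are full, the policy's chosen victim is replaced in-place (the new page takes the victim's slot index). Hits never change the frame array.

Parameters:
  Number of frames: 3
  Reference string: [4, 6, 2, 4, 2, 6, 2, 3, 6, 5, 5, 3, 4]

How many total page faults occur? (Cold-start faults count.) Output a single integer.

Answer: 5

Derivation:
Step 0: ref 4 → FAULT, frames=[4,-,-]
Step 1: ref 6 → FAULT, frames=[4,6,-]
Step 2: ref 2 → FAULT, frames=[4,6,2]
Step 3: ref 4 → HIT, frames=[4,6,2]
Step 4: ref 2 → HIT, frames=[4,6,2]
Step 5: ref 6 → HIT, frames=[4,6,2]
Step 6: ref 2 → HIT, frames=[4,6,2]
Step 7: ref 3 → FAULT (evict 2), frames=[4,6,3]
Step 8: ref 6 → HIT, frames=[4,6,3]
Step 9: ref 5 → FAULT (evict 6), frames=[4,5,3]
Step 10: ref 5 → HIT, frames=[4,5,3]
Step 11: ref 3 → HIT, frames=[4,5,3]
Step 12: ref 4 → HIT, frames=[4,5,3]
Total faults: 5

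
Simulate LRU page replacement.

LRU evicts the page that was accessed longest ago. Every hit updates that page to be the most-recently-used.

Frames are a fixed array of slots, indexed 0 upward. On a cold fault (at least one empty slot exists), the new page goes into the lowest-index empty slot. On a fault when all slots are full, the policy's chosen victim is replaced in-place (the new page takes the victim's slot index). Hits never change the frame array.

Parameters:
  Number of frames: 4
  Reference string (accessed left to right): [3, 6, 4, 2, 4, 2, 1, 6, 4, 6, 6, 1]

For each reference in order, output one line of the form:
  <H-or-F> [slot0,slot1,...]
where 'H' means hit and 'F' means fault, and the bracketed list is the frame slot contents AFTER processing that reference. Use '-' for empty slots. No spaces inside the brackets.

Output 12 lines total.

F [3,-,-,-]
F [3,6,-,-]
F [3,6,4,-]
F [3,6,4,2]
H [3,6,4,2]
H [3,6,4,2]
F [1,6,4,2]
H [1,6,4,2]
H [1,6,4,2]
H [1,6,4,2]
H [1,6,4,2]
H [1,6,4,2]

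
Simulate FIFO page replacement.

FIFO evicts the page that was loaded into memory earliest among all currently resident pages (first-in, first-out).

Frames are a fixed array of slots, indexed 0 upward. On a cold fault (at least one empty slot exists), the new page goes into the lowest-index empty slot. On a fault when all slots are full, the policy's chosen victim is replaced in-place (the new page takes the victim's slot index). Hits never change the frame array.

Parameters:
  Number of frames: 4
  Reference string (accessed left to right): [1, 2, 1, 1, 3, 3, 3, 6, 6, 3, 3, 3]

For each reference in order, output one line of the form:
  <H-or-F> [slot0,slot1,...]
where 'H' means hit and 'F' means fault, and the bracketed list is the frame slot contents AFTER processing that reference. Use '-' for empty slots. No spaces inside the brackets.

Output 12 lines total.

F [1,-,-,-]
F [1,2,-,-]
H [1,2,-,-]
H [1,2,-,-]
F [1,2,3,-]
H [1,2,3,-]
H [1,2,3,-]
F [1,2,3,6]
H [1,2,3,6]
H [1,2,3,6]
H [1,2,3,6]
H [1,2,3,6]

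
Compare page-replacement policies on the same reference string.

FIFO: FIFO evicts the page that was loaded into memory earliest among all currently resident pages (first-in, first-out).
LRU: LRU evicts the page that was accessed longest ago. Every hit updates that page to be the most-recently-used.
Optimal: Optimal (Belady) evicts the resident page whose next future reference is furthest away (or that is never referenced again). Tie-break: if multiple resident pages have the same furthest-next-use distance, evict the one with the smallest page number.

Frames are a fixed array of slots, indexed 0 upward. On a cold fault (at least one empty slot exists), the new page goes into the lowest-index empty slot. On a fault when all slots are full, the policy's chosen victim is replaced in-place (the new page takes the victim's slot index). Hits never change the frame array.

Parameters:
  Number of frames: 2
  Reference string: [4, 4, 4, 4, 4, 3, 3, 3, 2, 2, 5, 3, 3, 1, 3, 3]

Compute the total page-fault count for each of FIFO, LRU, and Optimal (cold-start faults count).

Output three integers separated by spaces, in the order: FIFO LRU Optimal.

Answer: 6 6 5

Derivation:
--- FIFO ---
  step 0: ref 4 -> FAULT, frames=[4,-] (faults so far: 1)
  step 1: ref 4 -> HIT, frames=[4,-] (faults so far: 1)
  step 2: ref 4 -> HIT, frames=[4,-] (faults so far: 1)
  step 3: ref 4 -> HIT, frames=[4,-] (faults so far: 1)
  step 4: ref 4 -> HIT, frames=[4,-] (faults so far: 1)
  step 5: ref 3 -> FAULT, frames=[4,3] (faults so far: 2)
  step 6: ref 3 -> HIT, frames=[4,3] (faults so far: 2)
  step 7: ref 3 -> HIT, frames=[4,3] (faults so far: 2)
  step 8: ref 2 -> FAULT, evict 4, frames=[2,3] (faults so far: 3)
  step 9: ref 2 -> HIT, frames=[2,3] (faults so far: 3)
  step 10: ref 5 -> FAULT, evict 3, frames=[2,5] (faults so far: 4)
  step 11: ref 3 -> FAULT, evict 2, frames=[3,5] (faults so far: 5)
  step 12: ref 3 -> HIT, frames=[3,5] (faults so far: 5)
  step 13: ref 1 -> FAULT, evict 5, frames=[3,1] (faults so far: 6)
  step 14: ref 3 -> HIT, frames=[3,1] (faults so far: 6)
  step 15: ref 3 -> HIT, frames=[3,1] (faults so far: 6)
  FIFO total faults: 6
--- LRU ---
  step 0: ref 4 -> FAULT, frames=[4,-] (faults so far: 1)
  step 1: ref 4 -> HIT, frames=[4,-] (faults so far: 1)
  step 2: ref 4 -> HIT, frames=[4,-] (faults so far: 1)
  step 3: ref 4 -> HIT, frames=[4,-] (faults so far: 1)
  step 4: ref 4 -> HIT, frames=[4,-] (faults so far: 1)
  step 5: ref 3 -> FAULT, frames=[4,3] (faults so far: 2)
  step 6: ref 3 -> HIT, frames=[4,3] (faults so far: 2)
  step 7: ref 3 -> HIT, frames=[4,3] (faults so far: 2)
  step 8: ref 2 -> FAULT, evict 4, frames=[2,3] (faults so far: 3)
  step 9: ref 2 -> HIT, frames=[2,3] (faults so far: 3)
  step 10: ref 5 -> FAULT, evict 3, frames=[2,5] (faults so far: 4)
  step 11: ref 3 -> FAULT, evict 2, frames=[3,5] (faults so far: 5)
  step 12: ref 3 -> HIT, frames=[3,5] (faults so far: 5)
  step 13: ref 1 -> FAULT, evict 5, frames=[3,1] (faults so far: 6)
  step 14: ref 3 -> HIT, frames=[3,1] (faults so far: 6)
  step 15: ref 3 -> HIT, frames=[3,1] (faults so far: 6)
  LRU total faults: 6
--- Optimal ---
  step 0: ref 4 -> FAULT, frames=[4,-] (faults so far: 1)
  step 1: ref 4 -> HIT, frames=[4,-] (faults so far: 1)
  step 2: ref 4 -> HIT, frames=[4,-] (faults so far: 1)
  step 3: ref 4 -> HIT, frames=[4,-] (faults so far: 1)
  step 4: ref 4 -> HIT, frames=[4,-] (faults so far: 1)
  step 5: ref 3 -> FAULT, frames=[4,3] (faults so far: 2)
  step 6: ref 3 -> HIT, frames=[4,3] (faults so far: 2)
  step 7: ref 3 -> HIT, frames=[4,3] (faults so far: 2)
  step 8: ref 2 -> FAULT, evict 4, frames=[2,3] (faults so far: 3)
  step 9: ref 2 -> HIT, frames=[2,3] (faults so far: 3)
  step 10: ref 5 -> FAULT, evict 2, frames=[5,3] (faults so far: 4)
  step 11: ref 3 -> HIT, frames=[5,3] (faults so far: 4)
  step 12: ref 3 -> HIT, frames=[5,3] (faults so far: 4)
  step 13: ref 1 -> FAULT, evict 5, frames=[1,3] (faults so far: 5)
  step 14: ref 3 -> HIT, frames=[1,3] (faults so far: 5)
  step 15: ref 3 -> HIT, frames=[1,3] (faults so far: 5)
  Optimal total faults: 5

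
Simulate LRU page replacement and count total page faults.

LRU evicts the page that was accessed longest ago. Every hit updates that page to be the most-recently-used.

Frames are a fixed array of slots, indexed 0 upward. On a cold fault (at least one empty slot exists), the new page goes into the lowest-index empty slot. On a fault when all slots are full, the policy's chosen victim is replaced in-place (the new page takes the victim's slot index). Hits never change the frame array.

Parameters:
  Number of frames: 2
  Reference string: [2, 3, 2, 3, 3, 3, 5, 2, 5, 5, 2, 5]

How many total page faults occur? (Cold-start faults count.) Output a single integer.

Step 0: ref 2 → FAULT, frames=[2,-]
Step 1: ref 3 → FAULT, frames=[2,3]
Step 2: ref 2 → HIT, frames=[2,3]
Step 3: ref 3 → HIT, frames=[2,3]
Step 4: ref 3 → HIT, frames=[2,3]
Step 5: ref 3 → HIT, frames=[2,3]
Step 6: ref 5 → FAULT (evict 2), frames=[5,3]
Step 7: ref 2 → FAULT (evict 3), frames=[5,2]
Step 8: ref 5 → HIT, frames=[5,2]
Step 9: ref 5 → HIT, frames=[5,2]
Step 10: ref 2 → HIT, frames=[5,2]
Step 11: ref 5 → HIT, frames=[5,2]
Total faults: 4

Answer: 4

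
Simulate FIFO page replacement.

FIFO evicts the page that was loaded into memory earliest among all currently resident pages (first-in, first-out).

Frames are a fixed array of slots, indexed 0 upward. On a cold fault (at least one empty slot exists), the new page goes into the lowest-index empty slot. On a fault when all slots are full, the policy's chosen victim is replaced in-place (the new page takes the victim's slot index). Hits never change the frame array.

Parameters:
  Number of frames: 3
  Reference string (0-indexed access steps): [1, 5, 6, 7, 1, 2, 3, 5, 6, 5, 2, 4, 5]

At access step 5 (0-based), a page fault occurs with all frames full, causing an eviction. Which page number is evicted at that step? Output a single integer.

Answer: 6

Derivation:
Step 0: ref 1 -> FAULT, frames=[1,-,-]
Step 1: ref 5 -> FAULT, frames=[1,5,-]
Step 2: ref 6 -> FAULT, frames=[1,5,6]
Step 3: ref 7 -> FAULT, evict 1, frames=[7,5,6]
Step 4: ref 1 -> FAULT, evict 5, frames=[7,1,6]
Step 5: ref 2 -> FAULT, evict 6, frames=[7,1,2]
At step 5: evicted page 6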